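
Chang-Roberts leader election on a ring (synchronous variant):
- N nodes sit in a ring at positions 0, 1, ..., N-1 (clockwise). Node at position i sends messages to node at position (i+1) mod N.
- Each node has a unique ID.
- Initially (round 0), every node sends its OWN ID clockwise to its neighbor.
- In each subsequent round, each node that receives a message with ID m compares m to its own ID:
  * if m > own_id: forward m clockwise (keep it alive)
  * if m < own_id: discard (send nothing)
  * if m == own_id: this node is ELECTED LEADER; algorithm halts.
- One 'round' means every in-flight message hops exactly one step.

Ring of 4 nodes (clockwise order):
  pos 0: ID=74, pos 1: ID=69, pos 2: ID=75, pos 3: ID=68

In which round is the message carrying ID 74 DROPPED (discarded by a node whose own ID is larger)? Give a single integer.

Round 1: pos1(id69) recv 74: fwd; pos2(id75) recv 69: drop; pos3(id68) recv 75: fwd; pos0(id74) recv 68: drop
Round 2: pos2(id75) recv 74: drop; pos0(id74) recv 75: fwd
Round 3: pos1(id69) recv 75: fwd
Round 4: pos2(id75) recv 75: ELECTED
Message ID 74 originates at pos 0; dropped at pos 2 in round 2

Answer: 2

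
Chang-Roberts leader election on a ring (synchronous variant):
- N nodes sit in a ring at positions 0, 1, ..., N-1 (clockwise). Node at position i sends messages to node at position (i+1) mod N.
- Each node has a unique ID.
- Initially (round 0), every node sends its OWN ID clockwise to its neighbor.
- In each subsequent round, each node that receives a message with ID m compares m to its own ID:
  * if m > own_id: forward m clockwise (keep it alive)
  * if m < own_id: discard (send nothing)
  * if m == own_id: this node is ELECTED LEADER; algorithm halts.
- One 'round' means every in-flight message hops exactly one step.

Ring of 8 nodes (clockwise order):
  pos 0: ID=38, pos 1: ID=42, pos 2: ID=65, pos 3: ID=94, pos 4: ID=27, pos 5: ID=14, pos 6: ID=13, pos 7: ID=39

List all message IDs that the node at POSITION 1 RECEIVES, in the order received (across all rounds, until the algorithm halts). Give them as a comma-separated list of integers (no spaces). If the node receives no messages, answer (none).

Round 1: pos1(id42) recv 38: drop; pos2(id65) recv 42: drop; pos3(id94) recv 65: drop; pos4(id27) recv 94: fwd; pos5(id14) recv 27: fwd; pos6(id13) recv 14: fwd; pos7(id39) recv 13: drop; pos0(id38) recv 39: fwd
Round 2: pos5(id14) recv 94: fwd; pos6(id13) recv 27: fwd; pos7(id39) recv 14: drop; pos1(id42) recv 39: drop
Round 3: pos6(id13) recv 94: fwd; pos7(id39) recv 27: drop
Round 4: pos7(id39) recv 94: fwd
Round 5: pos0(id38) recv 94: fwd
Round 6: pos1(id42) recv 94: fwd
Round 7: pos2(id65) recv 94: fwd
Round 8: pos3(id94) recv 94: ELECTED

Answer: 38,39,94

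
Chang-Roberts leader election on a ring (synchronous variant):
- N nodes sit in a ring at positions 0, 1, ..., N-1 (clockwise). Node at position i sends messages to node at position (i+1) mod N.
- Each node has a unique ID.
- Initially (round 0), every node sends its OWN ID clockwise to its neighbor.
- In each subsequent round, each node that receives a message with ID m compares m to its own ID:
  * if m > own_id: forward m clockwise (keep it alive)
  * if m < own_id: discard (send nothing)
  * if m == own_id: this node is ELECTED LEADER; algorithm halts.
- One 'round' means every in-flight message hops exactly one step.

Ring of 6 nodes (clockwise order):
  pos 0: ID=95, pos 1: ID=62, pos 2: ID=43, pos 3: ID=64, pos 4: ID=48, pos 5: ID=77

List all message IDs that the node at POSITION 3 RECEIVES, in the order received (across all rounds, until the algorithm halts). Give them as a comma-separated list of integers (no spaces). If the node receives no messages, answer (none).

Round 1: pos1(id62) recv 95: fwd; pos2(id43) recv 62: fwd; pos3(id64) recv 43: drop; pos4(id48) recv 64: fwd; pos5(id77) recv 48: drop; pos0(id95) recv 77: drop
Round 2: pos2(id43) recv 95: fwd; pos3(id64) recv 62: drop; pos5(id77) recv 64: drop
Round 3: pos3(id64) recv 95: fwd
Round 4: pos4(id48) recv 95: fwd
Round 5: pos5(id77) recv 95: fwd
Round 6: pos0(id95) recv 95: ELECTED

Answer: 43,62,95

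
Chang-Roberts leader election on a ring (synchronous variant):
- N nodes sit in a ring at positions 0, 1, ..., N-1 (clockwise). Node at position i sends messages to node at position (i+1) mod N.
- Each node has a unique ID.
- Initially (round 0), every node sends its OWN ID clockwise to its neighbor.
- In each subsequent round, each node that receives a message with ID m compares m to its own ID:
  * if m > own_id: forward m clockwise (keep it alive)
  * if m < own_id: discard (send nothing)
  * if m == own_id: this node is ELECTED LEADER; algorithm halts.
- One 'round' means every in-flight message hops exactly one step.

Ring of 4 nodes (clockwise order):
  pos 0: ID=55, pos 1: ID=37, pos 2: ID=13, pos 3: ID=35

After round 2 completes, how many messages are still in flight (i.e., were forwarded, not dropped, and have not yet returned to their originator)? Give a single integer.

Round 1: pos1(id37) recv 55: fwd; pos2(id13) recv 37: fwd; pos3(id35) recv 13: drop; pos0(id55) recv 35: drop
Round 2: pos2(id13) recv 55: fwd; pos3(id35) recv 37: fwd
After round 2: 2 messages still in flight

Answer: 2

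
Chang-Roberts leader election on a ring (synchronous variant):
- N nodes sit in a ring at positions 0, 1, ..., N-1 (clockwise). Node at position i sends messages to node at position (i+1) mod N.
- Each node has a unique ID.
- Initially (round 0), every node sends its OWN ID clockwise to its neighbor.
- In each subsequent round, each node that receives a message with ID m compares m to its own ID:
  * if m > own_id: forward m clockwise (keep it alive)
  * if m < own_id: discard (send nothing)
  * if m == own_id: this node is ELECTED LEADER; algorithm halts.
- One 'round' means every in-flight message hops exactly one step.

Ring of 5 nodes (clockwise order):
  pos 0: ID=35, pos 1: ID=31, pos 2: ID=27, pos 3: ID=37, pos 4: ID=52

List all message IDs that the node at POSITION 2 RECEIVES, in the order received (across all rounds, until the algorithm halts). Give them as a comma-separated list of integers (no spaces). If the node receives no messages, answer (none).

Round 1: pos1(id31) recv 35: fwd; pos2(id27) recv 31: fwd; pos3(id37) recv 27: drop; pos4(id52) recv 37: drop; pos0(id35) recv 52: fwd
Round 2: pos2(id27) recv 35: fwd; pos3(id37) recv 31: drop; pos1(id31) recv 52: fwd
Round 3: pos3(id37) recv 35: drop; pos2(id27) recv 52: fwd
Round 4: pos3(id37) recv 52: fwd
Round 5: pos4(id52) recv 52: ELECTED

Answer: 31,35,52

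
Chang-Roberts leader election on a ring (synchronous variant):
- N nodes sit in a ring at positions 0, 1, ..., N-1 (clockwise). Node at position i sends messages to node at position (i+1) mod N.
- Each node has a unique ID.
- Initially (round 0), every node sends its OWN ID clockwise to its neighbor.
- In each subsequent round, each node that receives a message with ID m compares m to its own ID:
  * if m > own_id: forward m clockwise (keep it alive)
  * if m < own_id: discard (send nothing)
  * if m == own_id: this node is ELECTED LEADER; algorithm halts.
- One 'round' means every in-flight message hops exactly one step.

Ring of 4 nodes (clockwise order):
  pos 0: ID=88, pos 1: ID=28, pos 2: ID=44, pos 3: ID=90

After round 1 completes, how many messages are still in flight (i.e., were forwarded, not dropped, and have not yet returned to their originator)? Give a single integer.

Answer: 2

Derivation:
Round 1: pos1(id28) recv 88: fwd; pos2(id44) recv 28: drop; pos3(id90) recv 44: drop; pos0(id88) recv 90: fwd
After round 1: 2 messages still in flight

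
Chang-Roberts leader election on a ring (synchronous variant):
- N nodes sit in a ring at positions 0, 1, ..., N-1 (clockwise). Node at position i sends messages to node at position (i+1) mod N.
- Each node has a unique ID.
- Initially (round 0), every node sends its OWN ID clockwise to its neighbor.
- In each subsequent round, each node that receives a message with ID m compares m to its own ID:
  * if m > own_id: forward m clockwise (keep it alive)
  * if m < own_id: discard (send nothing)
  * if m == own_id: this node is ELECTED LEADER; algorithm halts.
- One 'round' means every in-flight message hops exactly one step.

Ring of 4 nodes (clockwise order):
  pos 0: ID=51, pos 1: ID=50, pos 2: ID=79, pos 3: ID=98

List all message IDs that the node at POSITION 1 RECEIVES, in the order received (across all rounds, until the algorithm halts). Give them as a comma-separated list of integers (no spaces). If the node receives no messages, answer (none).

Answer: 51,98

Derivation:
Round 1: pos1(id50) recv 51: fwd; pos2(id79) recv 50: drop; pos3(id98) recv 79: drop; pos0(id51) recv 98: fwd
Round 2: pos2(id79) recv 51: drop; pos1(id50) recv 98: fwd
Round 3: pos2(id79) recv 98: fwd
Round 4: pos3(id98) recv 98: ELECTED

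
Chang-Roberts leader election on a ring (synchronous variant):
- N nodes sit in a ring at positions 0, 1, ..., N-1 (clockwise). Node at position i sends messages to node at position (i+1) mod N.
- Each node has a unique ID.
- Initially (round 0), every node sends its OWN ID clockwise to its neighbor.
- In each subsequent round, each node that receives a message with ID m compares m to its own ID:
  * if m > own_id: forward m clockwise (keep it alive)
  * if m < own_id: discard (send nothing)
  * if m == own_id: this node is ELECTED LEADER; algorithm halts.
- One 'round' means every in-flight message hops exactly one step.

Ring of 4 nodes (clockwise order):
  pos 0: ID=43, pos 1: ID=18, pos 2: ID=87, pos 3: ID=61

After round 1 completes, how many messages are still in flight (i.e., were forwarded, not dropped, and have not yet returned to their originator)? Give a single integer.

Round 1: pos1(id18) recv 43: fwd; pos2(id87) recv 18: drop; pos3(id61) recv 87: fwd; pos0(id43) recv 61: fwd
After round 1: 3 messages still in flight

Answer: 3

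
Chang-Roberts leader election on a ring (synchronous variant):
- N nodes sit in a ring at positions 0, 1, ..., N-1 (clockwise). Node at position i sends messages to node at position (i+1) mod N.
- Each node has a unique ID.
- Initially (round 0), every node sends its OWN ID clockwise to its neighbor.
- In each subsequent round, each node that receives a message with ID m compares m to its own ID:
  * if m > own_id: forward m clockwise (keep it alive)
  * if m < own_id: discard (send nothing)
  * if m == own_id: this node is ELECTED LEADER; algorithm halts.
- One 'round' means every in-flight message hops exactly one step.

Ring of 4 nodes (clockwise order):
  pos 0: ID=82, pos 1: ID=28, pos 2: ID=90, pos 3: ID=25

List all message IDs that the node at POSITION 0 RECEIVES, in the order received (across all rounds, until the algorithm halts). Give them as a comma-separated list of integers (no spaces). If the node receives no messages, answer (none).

Answer: 25,90

Derivation:
Round 1: pos1(id28) recv 82: fwd; pos2(id90) recv 28: drop; pos3(id25) recv 90: fwd; pos0(id82) recv 25: drop
Round 2: pos2(id90) recv 82: drop; pos0(id82) recv 90: fwd
Round 3: pos1(id28) recv 90: fwd
Round 4: pos2(id90) recv 90: ELECTED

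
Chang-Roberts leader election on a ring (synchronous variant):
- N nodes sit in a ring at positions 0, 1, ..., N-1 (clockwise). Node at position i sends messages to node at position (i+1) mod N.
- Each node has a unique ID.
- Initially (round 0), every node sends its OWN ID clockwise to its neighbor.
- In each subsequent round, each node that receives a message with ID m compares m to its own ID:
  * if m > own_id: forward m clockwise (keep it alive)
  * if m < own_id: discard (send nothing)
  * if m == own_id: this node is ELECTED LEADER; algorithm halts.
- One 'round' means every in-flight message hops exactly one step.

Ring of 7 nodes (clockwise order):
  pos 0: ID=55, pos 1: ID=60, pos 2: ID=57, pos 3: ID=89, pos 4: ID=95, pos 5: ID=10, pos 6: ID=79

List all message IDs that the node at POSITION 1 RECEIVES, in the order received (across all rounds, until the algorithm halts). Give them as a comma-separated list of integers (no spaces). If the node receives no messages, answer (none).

Answer: 55,79,95

Derivation:
Round 1: pos1(id60) recv 55: drop; pos2(id57) recv 60: fwd; pos3(id89) recv 57: drop; pos4(id95) recv 89: drop; pos5(id10) recv 95: fwd; pos6(id79) recv 10: drop; pos0(id55) recv 79: fwd
Round 2: pos3(id89) recv 60: drop; pos6(id79) recv 95: fwd; pos1(id60) recv 79: fwd
Round 3: pos0(id55) recv 95: fwd; pos2(id57) recv 79: fwd
Round 4: pos1(id60) recv 95: fwd; pos3(id89) recv 79: drop
Round 5: pos2(id57) recv 95: fwd
Round 6: pos3(id89) recv 95: fwd
Round 7: pos4(id95) recv 95: ELECTED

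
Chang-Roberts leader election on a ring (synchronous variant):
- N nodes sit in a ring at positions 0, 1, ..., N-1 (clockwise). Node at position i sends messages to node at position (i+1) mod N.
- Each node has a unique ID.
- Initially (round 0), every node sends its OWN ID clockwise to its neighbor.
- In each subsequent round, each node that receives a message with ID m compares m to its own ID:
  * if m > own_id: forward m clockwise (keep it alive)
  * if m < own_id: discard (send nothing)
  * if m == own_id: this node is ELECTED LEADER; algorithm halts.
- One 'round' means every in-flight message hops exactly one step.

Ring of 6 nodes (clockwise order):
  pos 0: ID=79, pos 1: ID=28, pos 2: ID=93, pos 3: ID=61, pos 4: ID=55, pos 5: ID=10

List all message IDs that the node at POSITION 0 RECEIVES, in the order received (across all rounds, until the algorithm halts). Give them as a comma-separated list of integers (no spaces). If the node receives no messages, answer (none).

Round 1: pos1(id28) recv 79: fwd; pos2(id93) recv 28: drop; pos3(id61) recv 93: fwd; pos4(id55) recv 61: fwd; pos5(id10) recv 55: fwd; pos0(id79) recv 10: drop
Round 2: pos2(id93) recv 79: drop; pos4(id55) recv 93: fwd; pos5(id10) recv 61: fwd; pos0(id79) recv 55: drop
Round 3: pos5(id10) recv 93: fwd; pos0(id79) recv 61: drop
Round 4: pos0(id79) recv 93: fwd
Round 5: pos1(id28) recv 93: fwd
Round 6: pos2(id93) recv 93: ELECTED

Answer: 10,55,61,93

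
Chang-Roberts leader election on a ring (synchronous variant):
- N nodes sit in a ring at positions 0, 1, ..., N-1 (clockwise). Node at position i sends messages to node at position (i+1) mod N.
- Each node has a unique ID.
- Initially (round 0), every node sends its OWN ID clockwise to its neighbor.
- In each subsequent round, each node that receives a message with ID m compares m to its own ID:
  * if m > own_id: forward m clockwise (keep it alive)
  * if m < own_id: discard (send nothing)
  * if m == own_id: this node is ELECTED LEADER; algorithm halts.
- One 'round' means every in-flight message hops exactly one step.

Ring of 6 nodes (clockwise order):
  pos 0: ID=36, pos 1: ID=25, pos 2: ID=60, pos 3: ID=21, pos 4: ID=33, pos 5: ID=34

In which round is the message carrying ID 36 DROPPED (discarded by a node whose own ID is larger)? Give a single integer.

Round 1: pos1(id25) recv 36: fwd; pos2(id60) recv 25: drop; pos3(id21) recv 60: fwd; pos4(id33) recv 21: drop; pos5(id34) recv 33: drop; pos0(id36) recv 34: drop
Round 2: pos2(id60) recv 36: drop; pos4(id33) recv 60: fwd
Round 3: pos5(id34) recv 60: fwd
Round 4: pos0(id36) recv 60: fwd
Round 5: pos1(id25) recv 60: fwd
Round 6: pos2(id60) recv 60: ELECTED
Message ID 36 originates at pos 0; dropped at pos 2 in round 2

Answer: 2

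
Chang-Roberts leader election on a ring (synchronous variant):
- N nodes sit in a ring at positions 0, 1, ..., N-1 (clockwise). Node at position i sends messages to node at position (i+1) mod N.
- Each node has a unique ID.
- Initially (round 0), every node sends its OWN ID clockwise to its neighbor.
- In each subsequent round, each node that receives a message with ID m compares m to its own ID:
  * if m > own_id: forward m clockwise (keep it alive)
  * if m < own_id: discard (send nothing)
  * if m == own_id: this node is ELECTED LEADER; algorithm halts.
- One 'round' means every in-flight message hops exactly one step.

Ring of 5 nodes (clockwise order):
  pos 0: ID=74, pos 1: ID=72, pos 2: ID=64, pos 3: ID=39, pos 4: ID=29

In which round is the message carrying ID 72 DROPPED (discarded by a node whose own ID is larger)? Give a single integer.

Round 1: pos1(id72) recv 74: fwd; pos2(id64) recv 72: fwd; pos3(id39) recv 64: fwd; pos4(id29) recv 39: fwd; pos0(id74) recv 29: drop
Round 2: pos2(id64) recv 74: fwd; pos3(id39) recv 72: fwd; pos4(id29) recv 64: fwd; pos0(id74) recv 39: drop
Round 3: pos3(id39) recv 74: fwd; pos4(id29) recv 72: fwd; pos0(id74) recv 64: drop
Round 4: pos4(id29) recv 74: fwd; pos0(id74) recv 72: drop
Round 5: pos0(id74) recv 74: ELECTED
Message ID 72 originates at pos 1; dropped at pos 0 in round 4

Answer: 4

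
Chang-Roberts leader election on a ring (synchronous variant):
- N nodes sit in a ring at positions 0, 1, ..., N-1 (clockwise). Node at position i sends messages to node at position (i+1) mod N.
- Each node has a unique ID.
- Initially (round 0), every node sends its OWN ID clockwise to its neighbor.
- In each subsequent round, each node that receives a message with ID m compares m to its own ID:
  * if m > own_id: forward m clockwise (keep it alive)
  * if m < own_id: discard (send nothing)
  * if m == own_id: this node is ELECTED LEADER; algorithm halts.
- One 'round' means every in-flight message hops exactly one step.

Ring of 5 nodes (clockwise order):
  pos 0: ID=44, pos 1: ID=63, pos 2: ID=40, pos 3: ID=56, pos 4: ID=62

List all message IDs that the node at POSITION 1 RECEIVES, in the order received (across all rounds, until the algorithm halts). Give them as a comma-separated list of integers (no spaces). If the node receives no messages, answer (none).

Round 1: pos1(id63) recv 44: drop; pos2(id40) recv 63: fwd; pos3(id56) recv 40: drop; pos4(id62) recv 56: drop; pos0(id44) recv 62: fwd
Round 2: pos3(id56) recv 63: fwd; pos1(id63) recv 62: drop
Round 3: pos4(id62) recv 63: fwd
Round 4: pos0(id44) recv 63: fwd
Round 5: pos1(id63) recv 63: ELECTED

Answer: 44,62,63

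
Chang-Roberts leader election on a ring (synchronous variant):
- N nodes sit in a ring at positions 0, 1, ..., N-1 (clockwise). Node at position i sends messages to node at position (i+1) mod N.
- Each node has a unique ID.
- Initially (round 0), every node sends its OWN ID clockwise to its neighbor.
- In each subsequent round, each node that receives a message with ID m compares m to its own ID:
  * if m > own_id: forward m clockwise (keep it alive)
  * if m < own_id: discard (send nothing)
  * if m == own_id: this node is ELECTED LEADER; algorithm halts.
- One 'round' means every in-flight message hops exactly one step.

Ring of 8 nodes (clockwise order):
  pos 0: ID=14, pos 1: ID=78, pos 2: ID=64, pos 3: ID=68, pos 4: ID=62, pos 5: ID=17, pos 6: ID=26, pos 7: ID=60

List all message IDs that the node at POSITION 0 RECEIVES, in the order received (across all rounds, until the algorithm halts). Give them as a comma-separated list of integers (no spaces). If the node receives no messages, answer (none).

Round 1: pos1(id78) recv 14: drop; pos2(id64) recv 78: fwd; pos3(id68) recv 64: drop; pos4(id62) recv 68: fwd; pos5(id17) recv 62: fwd; pos6(id26) recv 17: drop; pos7(id60) recv 26: drop; pos0(id14) recv 60: fwd
Round 2: pos3(id68) recv 78: fwd; pos5(id17) recv 68: fwd; pos6(id26) recv 62: fwd; pos1(id78) recv 60: drop
Round 3: pos4(id62) recv 78: fwd; pos6(id26) recv 68: fwd; pos7(id60) recv 62: fwd
Round 4: pos5(id17) recv 78: fwd; pos7(id60) recv 68: fwd; pos0(id14) recv 62: fwd
Round 5: pos6(id26) recv 78: fwd; pos0(id14) recv 68: fwd; pos1(id78) recv 62: drop
Round 6: pos7(id60) recv 78: fwd; pos1(id78) recv 68: drop
Round 7: pos0(id14) recv 78: fwd
Round 8: pos1(id78) recv 78: ELECTED

Answer: 60,62,68,78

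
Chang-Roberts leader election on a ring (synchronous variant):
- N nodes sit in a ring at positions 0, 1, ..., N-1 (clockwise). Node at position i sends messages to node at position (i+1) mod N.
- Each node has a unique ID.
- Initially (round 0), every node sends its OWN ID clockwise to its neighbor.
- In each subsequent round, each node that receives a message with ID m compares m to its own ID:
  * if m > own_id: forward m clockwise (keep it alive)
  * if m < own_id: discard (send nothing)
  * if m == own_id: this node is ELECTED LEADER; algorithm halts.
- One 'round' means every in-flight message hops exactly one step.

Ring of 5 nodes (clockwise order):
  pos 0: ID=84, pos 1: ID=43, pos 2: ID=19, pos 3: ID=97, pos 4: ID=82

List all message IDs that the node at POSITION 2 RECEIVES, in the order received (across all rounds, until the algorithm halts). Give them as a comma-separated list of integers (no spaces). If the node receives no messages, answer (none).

Round 1: pos1(id43) recv 84: fwd; pos2(id19) recv 43: fwd; pos3(id97) recv 19: drop; pos4(id82) recv 97: fwd; pos0(id84) recv 82: drop
Round 2: pos2(id19) recv 84: fwd; pos3(id97) recv 43: drop; pos0(id84) recv 97: fwd
Round 3: pos3(id97) recv 84: drop; pos1(id43) recv 97: fwd
Round 4: pos2(id19) recv 97: fwd
Round 5: pos3(id97) recv 97: ELECTED

Answer: 43,84,97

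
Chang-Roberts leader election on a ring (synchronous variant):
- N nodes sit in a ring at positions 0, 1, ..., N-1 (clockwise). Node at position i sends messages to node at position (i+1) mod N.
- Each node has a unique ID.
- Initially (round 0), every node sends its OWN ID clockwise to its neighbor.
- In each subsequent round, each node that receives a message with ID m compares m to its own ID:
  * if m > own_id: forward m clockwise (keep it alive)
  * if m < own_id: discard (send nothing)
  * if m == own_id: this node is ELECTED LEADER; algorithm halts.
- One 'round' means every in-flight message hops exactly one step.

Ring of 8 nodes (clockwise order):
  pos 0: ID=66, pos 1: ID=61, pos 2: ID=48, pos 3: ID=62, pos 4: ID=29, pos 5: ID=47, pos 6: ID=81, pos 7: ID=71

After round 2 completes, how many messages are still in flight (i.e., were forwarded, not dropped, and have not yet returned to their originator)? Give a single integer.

Round 1: pos1(id61) recv 66: fwd; pos2(id48) recv 61: fwd; pos3(id62) recv 48: drop; pos4(id29) recv 62: fwd; pos5(id47) recv 29: drop; pos6(id81) recv 47: drop; pos7(id71) recv 81: fwd; pos0(id66) recv 71: fwd
Round 2: pos2(id48) recv 66: fwd; pos3(id62) recv 61: drop; pos5(id47) recv 62: fwd; pos0(id66) recv 81: fwd; pos1(id61) recv 71: fwd
After round 2: 4 messages still in flight

Answer: 4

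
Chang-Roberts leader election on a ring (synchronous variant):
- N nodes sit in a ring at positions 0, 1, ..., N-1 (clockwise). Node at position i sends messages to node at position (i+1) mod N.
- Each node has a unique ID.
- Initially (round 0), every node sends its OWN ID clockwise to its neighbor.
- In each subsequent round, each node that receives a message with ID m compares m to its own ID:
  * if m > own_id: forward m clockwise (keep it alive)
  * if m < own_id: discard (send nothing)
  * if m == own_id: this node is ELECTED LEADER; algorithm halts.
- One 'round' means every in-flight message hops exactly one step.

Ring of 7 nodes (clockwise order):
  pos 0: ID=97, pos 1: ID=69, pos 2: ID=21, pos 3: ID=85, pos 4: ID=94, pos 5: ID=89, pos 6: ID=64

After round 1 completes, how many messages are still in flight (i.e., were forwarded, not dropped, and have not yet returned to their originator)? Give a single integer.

Answer: 4

Derivation:
Round 1: pos1(id69) recv 97: fwd; pos2(id21) recv 69: fwd; pos3(id85) recv 21: drop; pos4(id94) recv 85: drop; pos5(id89) recv 94: fwd; pos6(id64) recv 89: fwd; pos0(id97) recv 64: drop
After round 1: 4 messages still in flight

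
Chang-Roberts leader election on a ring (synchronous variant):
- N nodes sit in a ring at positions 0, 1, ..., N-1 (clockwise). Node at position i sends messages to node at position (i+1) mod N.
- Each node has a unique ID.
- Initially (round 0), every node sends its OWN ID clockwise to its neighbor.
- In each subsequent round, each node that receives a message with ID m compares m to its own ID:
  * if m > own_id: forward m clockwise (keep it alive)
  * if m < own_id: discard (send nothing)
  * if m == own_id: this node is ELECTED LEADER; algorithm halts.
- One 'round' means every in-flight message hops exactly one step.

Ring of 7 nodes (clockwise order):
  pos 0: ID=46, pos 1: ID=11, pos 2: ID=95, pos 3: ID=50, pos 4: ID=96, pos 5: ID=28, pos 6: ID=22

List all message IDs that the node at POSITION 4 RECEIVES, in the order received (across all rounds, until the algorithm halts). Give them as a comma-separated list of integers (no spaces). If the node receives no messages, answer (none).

Round 1: pos1(id11) recv 46: fwd; pos2(id95) recv 11: drop; pos3(id50) recv 95: fwd; pos4(id96) recv 50: drop; pos5(id28) recv 96: fwd; pos6(id22) recv 28: fwd; pos0(id46) recv 22: drop
Round 2: pos2(id95) recv 46: drop; pos4(id96) recv 95: drop; pos6(id22) recv 96: fwd; pos0(id46) recv 28: drop
Round 3: pos0(id46) recv 96: fwd
Round 4: pos1(id11) recv 96: fwd
Round 5: pos2(id95) recv 96: fwd
Round 6: pos3(id50) recv 96: fwd
Round 7: pos4(id96) recv 96: ELECTED

Answer: 50,95,96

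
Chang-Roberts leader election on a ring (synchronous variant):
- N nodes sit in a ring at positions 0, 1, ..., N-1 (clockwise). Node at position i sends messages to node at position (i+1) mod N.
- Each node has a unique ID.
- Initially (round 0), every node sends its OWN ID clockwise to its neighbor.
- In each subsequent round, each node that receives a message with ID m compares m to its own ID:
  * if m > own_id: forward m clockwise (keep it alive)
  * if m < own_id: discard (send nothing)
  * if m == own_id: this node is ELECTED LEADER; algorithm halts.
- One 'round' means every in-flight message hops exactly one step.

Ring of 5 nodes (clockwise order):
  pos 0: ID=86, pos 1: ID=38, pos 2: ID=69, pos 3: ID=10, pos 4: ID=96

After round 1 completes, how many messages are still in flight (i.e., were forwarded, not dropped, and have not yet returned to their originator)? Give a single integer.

Round 1: pos1(id38) recv 86: fwd; pos2(id69) recv 38: drop; pos3(id10) recv 69: fwd; pos4(id96) recv 10: drop; pos0(id86) recv 96: fwd
After round 1: 3 messages still in flight

Answer: 3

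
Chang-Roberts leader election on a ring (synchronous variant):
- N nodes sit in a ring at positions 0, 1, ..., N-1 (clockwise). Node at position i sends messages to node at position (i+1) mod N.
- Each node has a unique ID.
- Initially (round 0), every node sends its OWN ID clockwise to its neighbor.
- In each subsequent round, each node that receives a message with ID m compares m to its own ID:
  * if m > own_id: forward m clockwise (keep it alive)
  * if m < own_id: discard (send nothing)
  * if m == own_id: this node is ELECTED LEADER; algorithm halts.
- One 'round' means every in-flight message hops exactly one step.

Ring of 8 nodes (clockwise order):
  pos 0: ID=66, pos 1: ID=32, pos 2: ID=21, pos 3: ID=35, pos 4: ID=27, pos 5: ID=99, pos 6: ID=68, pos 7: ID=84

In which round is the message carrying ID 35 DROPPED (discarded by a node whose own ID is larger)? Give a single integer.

Round 1: pos1(id32) recv 66: fwd; pos2(id21) recv 32: fwd; pos3(id35) recv 21: drop; pos4(id27) recv 35: fwd; pos5(id99) recv 27: drop; pos6(id68) recv 99: fwd; pos7(id84) recv 68: drop; pos0(id66) recv 84: fwd
Round 2: pos2(id21) recv 66: fwd; pos3(id35) recv 32: drop; pos5(id99) recv 35: drop; pos7(id84) recv 99: fwd; pos1(id32) recv 84: fwd
Round 3: pos3(id35) recv 66: fwd; pos0(id66) recv 99: fwd; pos2(id21) recv 84: fwd
Round 4: pos4(id27) recv 66: fwd; pos1(id32) recv 99: fwd; pos3(id35) recv 84: fwd
Round 5: pos5(id99) recv 66: drop; pos2(id21) recv 99: fwd; pos4(id27) recv 84: fwd
Round 6: pos3(id35) recv 99: fwd; pos5(id99) recv 84: drop
Round 7: pos4(id27) recv 99: fwd
Round 8: pos5(id99) recv 99: ELECTED
Message ID 35 originates at pos 3; dropped at pos 5 in round 2

Answer: 2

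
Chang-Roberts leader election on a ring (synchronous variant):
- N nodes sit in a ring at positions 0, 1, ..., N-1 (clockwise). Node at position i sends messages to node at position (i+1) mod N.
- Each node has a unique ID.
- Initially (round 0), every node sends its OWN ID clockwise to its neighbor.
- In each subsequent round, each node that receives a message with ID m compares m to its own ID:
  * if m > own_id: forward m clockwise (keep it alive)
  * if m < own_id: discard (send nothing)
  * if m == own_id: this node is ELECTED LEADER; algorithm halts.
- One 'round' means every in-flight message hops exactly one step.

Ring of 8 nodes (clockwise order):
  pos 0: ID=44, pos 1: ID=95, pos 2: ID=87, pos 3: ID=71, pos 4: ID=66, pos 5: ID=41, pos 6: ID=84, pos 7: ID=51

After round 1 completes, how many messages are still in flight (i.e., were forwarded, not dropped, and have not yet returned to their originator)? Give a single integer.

Round 1: pos1(id95) recv 44: drop; pos2(id87) recv 95: fwd; pos3(id71) recv 87: fwd; pos4(id66) recv 71: fwd; pos5(id41) recv 66: fwd; pos6(id84) recv 41: drop; pos7(id51) recv 84: fwd; pos0(id44) recv 51: fwd
After round 1: 6 messages still in flight

Answer: 6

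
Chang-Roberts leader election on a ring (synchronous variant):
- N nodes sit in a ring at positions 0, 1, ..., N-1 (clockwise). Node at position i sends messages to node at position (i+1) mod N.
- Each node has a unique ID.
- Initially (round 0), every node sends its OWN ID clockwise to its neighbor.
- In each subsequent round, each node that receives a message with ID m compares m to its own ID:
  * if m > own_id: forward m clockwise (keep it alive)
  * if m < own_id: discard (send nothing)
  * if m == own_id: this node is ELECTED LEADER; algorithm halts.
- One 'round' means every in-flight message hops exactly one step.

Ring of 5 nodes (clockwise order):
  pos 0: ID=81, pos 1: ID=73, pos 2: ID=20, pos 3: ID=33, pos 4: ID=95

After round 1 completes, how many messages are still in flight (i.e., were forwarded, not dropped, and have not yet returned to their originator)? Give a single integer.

Round 1: pos1(id73) recv 81: fwd; pos2(id20) recv 73: fwd; pos3(id33) recv 20: drop; pos4(id95) recv 33: drop; pos0(id81) recv 95: fwd
After round 1: 3 messages still in flight

Answer: 3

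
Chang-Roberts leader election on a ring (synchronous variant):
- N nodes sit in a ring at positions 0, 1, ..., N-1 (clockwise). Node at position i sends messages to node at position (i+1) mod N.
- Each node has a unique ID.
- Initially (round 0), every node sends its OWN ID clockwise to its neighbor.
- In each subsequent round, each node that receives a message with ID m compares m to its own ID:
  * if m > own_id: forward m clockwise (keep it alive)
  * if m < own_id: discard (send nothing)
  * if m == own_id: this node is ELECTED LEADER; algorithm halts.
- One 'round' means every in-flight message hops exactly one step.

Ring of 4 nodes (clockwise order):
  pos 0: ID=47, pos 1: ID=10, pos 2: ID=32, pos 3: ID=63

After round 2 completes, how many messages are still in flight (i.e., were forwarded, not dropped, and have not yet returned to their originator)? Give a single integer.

Round 1: pos1(id10) recv 47: fwd; pos2(id32) recv 10: drop; pos3(id63) recv 32: drop; pos0(id47) recv 63: fwd
Round 2: pos2(id32) recv 47: fwd; pos1(id10) recv 63: fwd
After round 2: 2 messages still in flight

Answer: 2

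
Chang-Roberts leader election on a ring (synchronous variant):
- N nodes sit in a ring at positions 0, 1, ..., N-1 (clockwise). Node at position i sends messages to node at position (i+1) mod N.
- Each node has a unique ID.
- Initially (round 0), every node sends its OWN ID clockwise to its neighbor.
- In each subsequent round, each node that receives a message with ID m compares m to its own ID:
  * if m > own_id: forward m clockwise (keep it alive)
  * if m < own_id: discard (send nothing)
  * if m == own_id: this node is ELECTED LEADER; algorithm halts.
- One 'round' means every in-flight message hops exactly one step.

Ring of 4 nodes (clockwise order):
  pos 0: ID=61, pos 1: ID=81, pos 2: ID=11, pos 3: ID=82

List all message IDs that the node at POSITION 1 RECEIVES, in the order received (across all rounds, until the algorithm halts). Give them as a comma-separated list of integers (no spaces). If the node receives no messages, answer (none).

Round 1: pos1(id81) recv 61: drop; pos2(id11) recv 81: fwd; pos3(id82) recv 11: drop; pos0(id61) recv 82: fwd
Round 2: pos3(id82) recv 81: drop; pos1(id81) recv 82: fwd
Round 3: pos2(id11) recv 82: fwd
Round 4: pos3(id82) recv 82: ELECTED

Answer: 61,82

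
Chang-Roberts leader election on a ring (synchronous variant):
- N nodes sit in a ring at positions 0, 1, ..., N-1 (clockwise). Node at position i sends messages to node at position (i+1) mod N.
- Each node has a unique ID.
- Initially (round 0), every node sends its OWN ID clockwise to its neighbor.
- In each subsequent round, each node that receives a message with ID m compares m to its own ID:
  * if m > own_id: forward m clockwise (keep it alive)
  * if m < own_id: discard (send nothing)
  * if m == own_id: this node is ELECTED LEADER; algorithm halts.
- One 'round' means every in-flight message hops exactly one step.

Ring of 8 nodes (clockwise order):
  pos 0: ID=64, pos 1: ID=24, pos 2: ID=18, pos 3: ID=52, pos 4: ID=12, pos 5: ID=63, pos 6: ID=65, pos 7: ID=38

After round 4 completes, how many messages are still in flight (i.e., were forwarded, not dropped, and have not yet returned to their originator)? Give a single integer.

Answer: 2

Derivation:
Round 1: pos1(id24) recv 64: fwd; pos2(id18) recv 24: fwd; pos3(id52) recv 18: drop; pos4(id12) recv 52: fwd; pos5(id63) recv 12: drop; pos6(id65) recv 63: drop; pos7(id38) recv 65: fwd; pos0(id64) recv 38: drop
Round 2: pos2(id18) recv 64: fwd; pos3(id52) recv 24: drop; pos5(id63) recv 52: drop; pos0(id64) recv 65: fwd
Round 3: pos3(id52) recv 64: fwd; pos1(id24) recv 65: fwd
Round 4: pos4(id12) recv 64: fwd; pos2(id18) recv 65: fwd
After round 4: 2 messages still in flight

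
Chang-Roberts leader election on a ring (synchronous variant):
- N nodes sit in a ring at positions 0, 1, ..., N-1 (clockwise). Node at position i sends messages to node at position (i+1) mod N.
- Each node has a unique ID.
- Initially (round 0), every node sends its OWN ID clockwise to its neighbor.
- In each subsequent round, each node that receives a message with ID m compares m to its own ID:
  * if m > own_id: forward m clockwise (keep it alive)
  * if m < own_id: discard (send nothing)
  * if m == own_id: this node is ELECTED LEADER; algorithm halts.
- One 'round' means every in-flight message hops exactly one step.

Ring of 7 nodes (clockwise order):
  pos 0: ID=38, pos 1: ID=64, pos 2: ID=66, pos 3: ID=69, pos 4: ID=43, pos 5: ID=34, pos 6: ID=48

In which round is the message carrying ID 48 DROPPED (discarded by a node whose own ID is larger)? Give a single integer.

Answer: 2

Derivation:
Round 1: pos1(id64) recv 38: drop; pos2(id66) recv 64: drop; pos3(id69) recv 66: drop; pos4(id43) recv 69: fwd; pos5(id34) recv 43: fwd; pos6(id48) recv 34: drop; pos0(id38) recv 48: fwd
Round 2: pos5(id34) recv 69: fwd; pos6(id48) recv 43: drop; pos1(id64) recv 48: drop
Round 3: pos6(id48) recv 69: fwd
Round 4: pos0(id38) recv 69: fwd
Round 5: pos1(id64) recv 69: fwd
Round 6: pos2(id66) recv 69: fwd
Round 7: pos3(id69) recv 69: ELECTED
Message ID 48 originates at pos 6; dropped at pos 1 in round 2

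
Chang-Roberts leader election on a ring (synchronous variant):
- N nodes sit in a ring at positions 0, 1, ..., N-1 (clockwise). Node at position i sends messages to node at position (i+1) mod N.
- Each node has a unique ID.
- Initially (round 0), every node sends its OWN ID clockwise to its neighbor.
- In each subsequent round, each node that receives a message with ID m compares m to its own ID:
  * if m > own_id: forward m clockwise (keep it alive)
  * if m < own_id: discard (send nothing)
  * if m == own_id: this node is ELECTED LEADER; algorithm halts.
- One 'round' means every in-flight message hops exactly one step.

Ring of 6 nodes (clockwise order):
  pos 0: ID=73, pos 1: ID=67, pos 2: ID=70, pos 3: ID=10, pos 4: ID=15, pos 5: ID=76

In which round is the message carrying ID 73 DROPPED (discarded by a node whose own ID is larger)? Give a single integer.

Round 1: pos1(id67) recv 73: fwd; pos2(id70) recv 67: drop; pos3(id10) recv 70: fwd; pos4(id15) recv 10: drop; pos5(id76) recv 15: drop; pos0(id73) recv 76: fwd
Round 2: pos2(id70) recv 73: fwd; pos4(id15) recv 70: fwd; pos1(id67) recv 76: fwd
Round 3: pos3(id10) recv 73: fwd; pos5(id76) recv 70: drop; pos2(id70) recv 76: fwd
Round 4: pos4(id15) recv 73: fwd; pos3(id10) recv 76: fwd
Round 5: pos5(id76) recv 73: drop; pos4(id15) recv 76: fwd
Round 6: pos5(id76) recv 76: ELECTED
Message ID 73 originates at pos 0; dropped at pos 5 in round 5

Answer: 5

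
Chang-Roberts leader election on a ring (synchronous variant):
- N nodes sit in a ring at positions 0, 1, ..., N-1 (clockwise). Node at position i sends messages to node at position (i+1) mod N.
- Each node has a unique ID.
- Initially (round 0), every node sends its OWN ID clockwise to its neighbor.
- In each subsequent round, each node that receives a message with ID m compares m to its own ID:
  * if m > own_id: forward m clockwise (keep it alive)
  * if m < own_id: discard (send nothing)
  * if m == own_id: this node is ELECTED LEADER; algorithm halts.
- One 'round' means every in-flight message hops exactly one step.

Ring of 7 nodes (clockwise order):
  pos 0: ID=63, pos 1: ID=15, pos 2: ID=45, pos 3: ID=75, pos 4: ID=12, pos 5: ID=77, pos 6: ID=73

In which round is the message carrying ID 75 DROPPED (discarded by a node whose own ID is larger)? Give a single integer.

Round 1: pos1(id15) recv 63: fwd; pos2(id45) recv 15: drop; pos3(id75) recv 45: drop; pos4(id12) recv 75: fwd; pos5(id77) recv 12: drop; pos6(id73) recv 77: fwd; pos0(id63) recv 73: fwd
Round 2: pos2(id45) recv 63: fwd; pos5(id77) recv 75: drop; pos0(id63) recv 77: fwd; pos1(id15) recv 73: fwd
Round 3: pos3(id75) recv 63: drop; pos1(id15) recv 77: fwd; pos2(id45) recv 73: fwd
Round 4: pos2(id45) recv 77: fwd; pos3(id75) recv 73: drop
Round 5: pos3(id75) recv 77: fwd
Round 6: pos4(id12) recv 77: fwd
Round 7: pos5(id77) recv 77: ELECTED
Message ID 75 originates at pos 3; dropped at pos 5 in round 2

Answer: 2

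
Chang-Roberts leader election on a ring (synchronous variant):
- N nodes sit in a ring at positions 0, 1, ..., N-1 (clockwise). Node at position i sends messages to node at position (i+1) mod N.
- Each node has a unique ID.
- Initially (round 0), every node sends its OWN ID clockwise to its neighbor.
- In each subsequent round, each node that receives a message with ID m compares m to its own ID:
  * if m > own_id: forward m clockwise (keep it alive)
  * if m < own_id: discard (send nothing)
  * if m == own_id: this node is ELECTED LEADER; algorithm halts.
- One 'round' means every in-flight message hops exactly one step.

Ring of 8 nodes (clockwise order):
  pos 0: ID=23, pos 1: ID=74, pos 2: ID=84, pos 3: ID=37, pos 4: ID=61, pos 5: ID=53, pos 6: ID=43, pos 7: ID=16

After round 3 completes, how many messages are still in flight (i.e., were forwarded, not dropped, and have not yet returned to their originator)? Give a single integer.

Round 1: pos1(id74) recv 23: drop; pos2(id84) recv 74: drop; pos3(id37) recv 84: fwd; pos4(id61) recv 37: drop; pos5(id53) recv 61: fwd; pos6(id43) recv 53: fwd; pos7(id16) recv 43: fwd; pos0(id23) recv 16: drop
Round 2: pos4(id61) recv 84: fwd; pos6(id43) recv 61: fwd; pos7(id16) recv 53: fwd; pos0(id23) recv 43: fwd
Round 3: pos5(id53) recv 84: fwd; pos7(id16) recv 61: fwd; pos0(id23) recv 53: fwd; pos1(id74) recv 43: drop
After round 3: 3 messages still in flight

Answer: 3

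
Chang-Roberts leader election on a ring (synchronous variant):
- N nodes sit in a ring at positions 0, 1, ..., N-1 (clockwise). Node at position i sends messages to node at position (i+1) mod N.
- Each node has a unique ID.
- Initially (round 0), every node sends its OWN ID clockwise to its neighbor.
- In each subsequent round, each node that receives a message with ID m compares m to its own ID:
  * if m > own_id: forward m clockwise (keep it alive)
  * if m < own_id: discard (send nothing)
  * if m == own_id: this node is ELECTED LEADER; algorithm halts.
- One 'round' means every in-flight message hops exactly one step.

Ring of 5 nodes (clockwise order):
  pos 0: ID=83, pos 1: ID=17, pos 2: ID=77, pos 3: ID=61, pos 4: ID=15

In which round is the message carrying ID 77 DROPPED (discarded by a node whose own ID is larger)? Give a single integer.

Answer: 3

Derivation:
Round 1: pos1(id17) recv 83: fwd; pos2(id77) recv 17: drop; pos3(id61) recv 77: fwd; pos4(id15) recv 61: fwd; pos0(id83) recv 15: drop
Round 2: pos2(id77) recv 83: fwd; pos4(id15) recv 77: fwd; pos0(id83) recv 61: drop
Round 3: pos3(id61) recv 83: fwd; pos0(id83) recv 77: drop
Round 4: pos4(id15) recv 83: fwd
Round 5: pos0(id83) recv 83: ELECTED
Message ID 77 originates at pos 2; dropped at pos 0 in round 3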